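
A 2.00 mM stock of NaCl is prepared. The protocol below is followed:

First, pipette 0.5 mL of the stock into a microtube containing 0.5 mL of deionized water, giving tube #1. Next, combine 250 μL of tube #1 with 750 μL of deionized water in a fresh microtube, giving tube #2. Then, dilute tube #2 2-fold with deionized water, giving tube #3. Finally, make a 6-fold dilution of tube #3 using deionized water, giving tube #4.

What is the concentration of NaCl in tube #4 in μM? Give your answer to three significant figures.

20.8 μM

Step 1: 0.5 mL + 0.5 mL = 1 mL total → factor 1/0.5 = 2
Step 2: 250 μL + 750 μL = 1000 μL total → factor 1000/250 = 4
Step 3: 2-fold → factor 2
Step 4: 6-fold → factor 6
Overall dilution factor = 2 × 4 × 2 × 6 = 96
Final = 2.00 mM / 96 = 0.02083 mM = 20.8 μM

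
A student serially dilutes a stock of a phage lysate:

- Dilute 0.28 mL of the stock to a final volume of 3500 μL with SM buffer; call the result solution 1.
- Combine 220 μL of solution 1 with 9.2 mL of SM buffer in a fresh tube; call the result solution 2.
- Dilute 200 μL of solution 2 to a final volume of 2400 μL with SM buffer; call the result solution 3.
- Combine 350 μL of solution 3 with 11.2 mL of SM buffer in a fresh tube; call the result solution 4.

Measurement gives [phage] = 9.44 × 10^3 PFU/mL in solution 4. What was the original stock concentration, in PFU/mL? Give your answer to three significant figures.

2.00 × 10^9 PFU/mL

Step 1: 0.28 mL brought to 3500 μL → factor 3.5/0.28 = 12.5
Step 2: 220 μL + 9.2 mL = 9420 μL total → factor 9420/220 = 42.818
Step 3: 200 μL brought to 2400 μL → factor 2400/200 = 12
Step 4: 350 μL + 11.2 mL = 11550 μL total → factor 11550/350 = 33
Overall dilution factor = 12.5 × 42.818 × 12 × 33 = 2.1195 × 10^5
Stock = 9.44 × 10^3 PFU/mL × 2.1195 × 10^5 = 2.00 × 10^9 PFU/mL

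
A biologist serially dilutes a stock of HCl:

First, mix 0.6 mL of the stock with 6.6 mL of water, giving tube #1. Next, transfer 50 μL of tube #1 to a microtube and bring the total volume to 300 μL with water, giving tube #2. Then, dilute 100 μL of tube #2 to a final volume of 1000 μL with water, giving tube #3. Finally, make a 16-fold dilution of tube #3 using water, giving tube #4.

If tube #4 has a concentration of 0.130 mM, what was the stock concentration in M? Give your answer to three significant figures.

Step 1: 0.6 mL + 6.6 mL = 7.2 mL total → factor 7.2/0.6 = 12
Step 2: 50 μL brought to 300 μL → factor 300/50 = 6
Step 3: 100 μL brought to 1000 μL → factor 1000/100 = 10
Step 4: 16-fold → factor 16
Overall dilution factor = 12 × 6 × 10 × 16 = 11520
Stock = 0.130 mM × 11520 = 1498 mM = 1.50 M

1.50 M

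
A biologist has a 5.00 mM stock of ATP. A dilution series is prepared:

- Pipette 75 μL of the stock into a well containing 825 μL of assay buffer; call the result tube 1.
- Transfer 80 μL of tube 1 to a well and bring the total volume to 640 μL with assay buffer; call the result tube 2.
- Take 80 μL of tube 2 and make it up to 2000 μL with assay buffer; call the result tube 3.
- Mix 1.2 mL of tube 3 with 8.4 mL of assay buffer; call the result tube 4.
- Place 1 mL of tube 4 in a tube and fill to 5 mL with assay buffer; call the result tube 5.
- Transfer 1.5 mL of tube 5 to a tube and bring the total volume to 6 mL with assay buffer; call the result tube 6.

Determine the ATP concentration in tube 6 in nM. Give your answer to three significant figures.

Step 1: 75 μL + 825 μL = 900 μL total → factor 900/75 = 12
Step 2: 80 μL brought to 640 μL → factor 640/80 = 8
Step 3: 80 μL brought to 2000 μL → factor 2000/80 = 25
Step 4: 1.2 mL + 8.4 mL = 9.6 mL total → factor 9.6/1.2 = 8
Step 5: 1 mL brought to 5 mL → factor 5/1 = 5
Step 6: 1.5 mL brought to 6 mL → factor 6/1.5 = 4
Overall dilution factor = 12 × 8 × 25 × 8 × 5 × 4 = 3.84 × 10^5
Final = 5.00 mM / 3.84 × 10^5 = 1.302 × 10^-5 mM = 13.0 nM

13.0 nM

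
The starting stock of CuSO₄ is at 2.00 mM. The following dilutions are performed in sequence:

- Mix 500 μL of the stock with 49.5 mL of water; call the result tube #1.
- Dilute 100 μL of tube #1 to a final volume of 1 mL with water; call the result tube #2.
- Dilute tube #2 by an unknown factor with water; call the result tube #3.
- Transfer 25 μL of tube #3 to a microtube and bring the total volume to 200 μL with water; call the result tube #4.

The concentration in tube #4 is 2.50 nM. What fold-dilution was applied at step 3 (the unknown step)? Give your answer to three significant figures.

Step 1: 500 μL + 49.5 mL = 50000 μL total → factor 50000/500 = 100
Step 2: 100 μL brought to 1 mL → factor 1000/100 = 10
Step 3: unknown factor x
Step 4: 25 μL brought to 200 μL → factor 200/25 = 8
Product of known-step factors = 8000
Overall factor = 2.00 mM / (2.50 nM) = 8 × 10^5
x = 8 × 10^5 / 8000 = 100

100-fold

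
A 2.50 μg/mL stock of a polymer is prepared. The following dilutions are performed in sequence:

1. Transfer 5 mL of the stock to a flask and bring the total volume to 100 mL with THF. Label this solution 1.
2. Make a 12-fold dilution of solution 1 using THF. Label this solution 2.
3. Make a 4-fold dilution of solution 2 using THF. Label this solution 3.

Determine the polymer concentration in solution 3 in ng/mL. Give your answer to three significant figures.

Step 1: 5 mL brought to 100 mL → factor 100/5 = 20
Step 2: 12-fold → factor 12
Step 3: 4-fold → factor 4
Overall dilution factor = 20 × 12 × 4 = 960
Final = 2.50 μg/mL / 960 = 0.002604 μg/mL = 2.60 ng/mL

2.60 ng/mL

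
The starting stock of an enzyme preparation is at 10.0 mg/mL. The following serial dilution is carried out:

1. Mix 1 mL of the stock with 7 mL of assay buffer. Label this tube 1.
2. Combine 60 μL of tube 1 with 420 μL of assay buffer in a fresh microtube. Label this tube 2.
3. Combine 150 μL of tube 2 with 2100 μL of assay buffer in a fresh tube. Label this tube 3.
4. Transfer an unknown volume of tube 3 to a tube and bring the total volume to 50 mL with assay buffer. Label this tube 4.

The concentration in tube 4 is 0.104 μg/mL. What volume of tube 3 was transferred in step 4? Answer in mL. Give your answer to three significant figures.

0.499 mL

Step 1: 1 mL + 7 mL = 8 mL total → factor 8/1 = 8
Step 2: 60 μL + 420 μL = 480 μL total → factor 480/60 = 8
Step 3: 150 μL + 2100 μL = 2250 μL total → factor 2250/150 = 15
Step 4: v brought to 50 mL → factor = 50 mL/v
Product of known-step factors = 960
Overall factor = 10.0 mg/mL / (0.104 μg/mL) = 96154
Step-4 factor = 96154 / 960 = 100.16
v = 50 mL / 100.16 = 0.499 mL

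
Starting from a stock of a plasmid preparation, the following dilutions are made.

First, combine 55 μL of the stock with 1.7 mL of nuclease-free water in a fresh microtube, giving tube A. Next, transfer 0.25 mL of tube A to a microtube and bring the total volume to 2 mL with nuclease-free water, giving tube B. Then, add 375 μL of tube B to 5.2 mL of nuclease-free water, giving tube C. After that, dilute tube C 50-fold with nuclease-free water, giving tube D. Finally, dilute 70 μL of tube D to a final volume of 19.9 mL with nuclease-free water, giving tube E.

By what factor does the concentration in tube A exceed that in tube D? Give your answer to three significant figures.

Step 1: 55 μL + 1.7 mL = 1755 μL total → factor 1755/55 = 31.909
Step 2: 0.25 mL brought to 2 mL → factor 2/0.25 = 8
Step 3: 375 μL + 5.2 mL = 5575 μL total → factor 5575/375 = 14.867
Step 4: 50-fold → factor 50
Dilution factor to tube A = 31.909; to tube D = 1.8975 × 10^5
[tube A]/[tube D] = (factor to tube D)/(factor to tube A) = 1.8975 × 10^5/31.909 = 5.95 × 10^3

5.95 × 10^3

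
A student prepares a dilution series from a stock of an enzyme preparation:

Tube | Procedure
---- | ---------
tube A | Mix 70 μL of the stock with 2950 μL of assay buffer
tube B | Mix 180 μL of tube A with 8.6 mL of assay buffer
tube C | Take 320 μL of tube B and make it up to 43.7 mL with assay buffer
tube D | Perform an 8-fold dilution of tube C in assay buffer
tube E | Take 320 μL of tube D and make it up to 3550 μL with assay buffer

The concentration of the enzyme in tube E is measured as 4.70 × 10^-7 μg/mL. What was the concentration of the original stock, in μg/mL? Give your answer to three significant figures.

12.0 μg/mL

Step 1: 70 μL + 2950 μL = 3020 μL total → factor 3020/70 = 43.143
Step 2: 180 μL + 8.6 mL = 8780 μL total → factor 8780/180 = 48.778
Step 3: 320 μL brought to 43.7 mL → factor 43700/320 = 136.56
Step 4: 8-fold → factor 8
Step 5: 320 μL brought to 3550 μL → factor 3550/320 = 11.094
Overall dilution factor = 43.143 × 48.778 × 136.56 × 8 × 11.094 = 2.5505 × 10^7
Stock = 4.70 × 10^-7 μg/mL × 2.5505 × 10^7 = 12.0 μg/mL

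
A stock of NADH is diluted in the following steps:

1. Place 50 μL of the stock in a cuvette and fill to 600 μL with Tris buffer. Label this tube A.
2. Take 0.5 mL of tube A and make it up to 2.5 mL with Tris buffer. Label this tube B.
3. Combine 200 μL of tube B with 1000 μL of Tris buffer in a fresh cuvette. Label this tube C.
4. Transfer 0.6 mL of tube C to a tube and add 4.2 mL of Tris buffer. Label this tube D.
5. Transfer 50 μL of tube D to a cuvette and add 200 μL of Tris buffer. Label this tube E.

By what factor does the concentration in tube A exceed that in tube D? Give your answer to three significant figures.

240

Step 1: 50 μL brought to 600 μL → factor 600/50 = 12
Step 2: 0.5 mL brought to 2.5 mL → factor 2.5/0.5 = 5
Step 3: 200 μL + 1000 μL = 1200 μL total → factor 1200/200 = 6
Step 4: 0.6 mL + 4.2 mL = 4.8 mL total → factor 4.8/0.6 = 8
Dilution factor to tube A = 12; to tube D = 2880
[tube A]/[tube D] = (factor to tube D)/(factor to tube A) = 2880/12 = 240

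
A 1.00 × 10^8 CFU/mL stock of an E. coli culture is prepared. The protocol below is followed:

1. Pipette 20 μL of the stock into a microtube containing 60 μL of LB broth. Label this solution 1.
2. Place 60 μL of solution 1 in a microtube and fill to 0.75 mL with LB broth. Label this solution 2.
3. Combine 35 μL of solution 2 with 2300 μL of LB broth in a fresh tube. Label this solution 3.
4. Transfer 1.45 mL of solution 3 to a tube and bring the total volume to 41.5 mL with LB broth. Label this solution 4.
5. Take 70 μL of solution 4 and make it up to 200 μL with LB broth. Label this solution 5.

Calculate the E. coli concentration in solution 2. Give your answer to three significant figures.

2.00 × 10^6 CFU/mL

Step 1: 20 μL + 60 μL = 80 μL total → factor 80/20 = 4
Step 2: 60 μL brought to 0.75 mL → factor 750/60 = 12.5
Dilution factor through solution 2 = 4 × 12.5 = 50
[solution 2] = 1.00 × 10^8 CFU/mL / 50 = 2.00 × 10^6 CFU/mL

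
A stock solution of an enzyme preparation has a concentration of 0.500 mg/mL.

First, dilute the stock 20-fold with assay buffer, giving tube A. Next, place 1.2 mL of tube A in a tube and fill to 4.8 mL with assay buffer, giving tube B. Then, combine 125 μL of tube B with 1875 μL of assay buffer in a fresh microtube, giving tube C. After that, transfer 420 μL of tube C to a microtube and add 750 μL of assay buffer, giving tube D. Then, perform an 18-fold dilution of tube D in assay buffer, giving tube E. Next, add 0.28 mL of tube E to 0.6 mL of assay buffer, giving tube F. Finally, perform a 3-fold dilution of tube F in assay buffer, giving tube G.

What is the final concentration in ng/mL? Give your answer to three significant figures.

0.826 ng/mL

Step 1: 20-fold → factor 20
Step 2: 1.2 mL brought to 4.8 mL → factor 4.8/1.2 = 4
Step 3: 125 μL + 1875 μL = 2000 μL total → factor 2000/125 = 16
Step 4: 420 μL + 750 μL = 1170 μL total → factor 1170/420 = 2.7857
Step 5: 18-fold → factor 18
Step 6: 0.28 mL + 0.6 mL = 0.88 mL total → factor 0.88/0.28 = 3.1429
Step 7: 3-fold → factor 3
Overall dilution factor = 20 × 4 × 16 × 2.7857 × 18 × 3.1429 × 3 = 6.0515 × 10^5
Final = 0.500 mg/mL / 6.0515 × 10^5 = 8.262 × 10^-7 mg/mL = 0.826 ng/mL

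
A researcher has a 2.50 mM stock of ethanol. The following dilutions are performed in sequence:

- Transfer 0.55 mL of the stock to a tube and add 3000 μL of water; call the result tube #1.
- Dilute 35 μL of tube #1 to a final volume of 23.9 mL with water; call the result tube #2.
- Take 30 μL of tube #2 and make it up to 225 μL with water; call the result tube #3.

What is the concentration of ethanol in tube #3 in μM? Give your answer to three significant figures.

Step 1: 0.55 mL + 3000 μL = 3.55 mL total → factor 3.55/0.55 = 6.4545
Step 2: 35 μL brought to 23.9 mL → factor 23900/35 = 682.86
Step 3: 30 μL brought to 225 μL → factor 225/30 = 7.5
Overall dilution factor = 6.4545 × 682.86 × 7.5 = 33056
Final = 2.50 mM / 33056 = 7.563 × 10^-5 mM = 0.0756 μM

0.0756 μM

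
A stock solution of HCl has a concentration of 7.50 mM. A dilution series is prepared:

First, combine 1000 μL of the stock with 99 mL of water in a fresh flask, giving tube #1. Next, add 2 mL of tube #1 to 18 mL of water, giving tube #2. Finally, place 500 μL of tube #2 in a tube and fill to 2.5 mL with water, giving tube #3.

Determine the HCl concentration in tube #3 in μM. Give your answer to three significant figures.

Step 1: 1000 μL + 99 mL = 1 × 10^5 μL total → factor 1 × 10^5/1000 = 100
Step 2: 2 mL + 18 mL = 20 mL total → factor 20/2 = 10
Step 3: 500 μL brought to 2.5 mL → factor 2500/500 = 5
Overall dilution factor = 100 × 10 × 5 = 5000
Final = 7.50 mM / 5000 = 0.001500 mM = 1.50 μM

1.50 μM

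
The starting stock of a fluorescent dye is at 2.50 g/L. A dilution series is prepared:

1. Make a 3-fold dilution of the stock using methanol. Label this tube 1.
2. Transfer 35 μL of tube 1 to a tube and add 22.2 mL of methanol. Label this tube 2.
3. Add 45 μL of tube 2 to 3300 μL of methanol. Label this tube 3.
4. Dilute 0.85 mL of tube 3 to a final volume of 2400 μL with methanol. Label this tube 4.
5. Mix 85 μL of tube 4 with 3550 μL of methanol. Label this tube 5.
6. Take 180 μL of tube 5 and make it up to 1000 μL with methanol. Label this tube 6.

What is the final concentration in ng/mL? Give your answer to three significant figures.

Step 1: 3-fold → factor 3
Step 2: 35 μL + 22.2 mL = 22235 μL total → factor 22235/35 = 635.29
Step 3: 45 μL + 3300 μL = 3345 μL total → factor 3345/45 = 74.333
Step 4: 0.85 mL brought to 2400 μL → factor 2.4/0.85 = 2.8235
Step 5: 85 μL + 3550 μL = 3635 μL total → factor 3635/85 = 42.765
Step 6: 180 μL brought to 1000 μL → factor 1000/180 = 5.5556
Overall dilution factor = 3 × 635.29 × 74.333 × 2.8235 × 42.765 × 5.5556 = 9.5034 × 10^7
Final = 2.50 g/L / 9.5034 × 10^7 = 2.631 × 10^-8 g/L = 0.0263 ng/mL

0.0263 ng/mL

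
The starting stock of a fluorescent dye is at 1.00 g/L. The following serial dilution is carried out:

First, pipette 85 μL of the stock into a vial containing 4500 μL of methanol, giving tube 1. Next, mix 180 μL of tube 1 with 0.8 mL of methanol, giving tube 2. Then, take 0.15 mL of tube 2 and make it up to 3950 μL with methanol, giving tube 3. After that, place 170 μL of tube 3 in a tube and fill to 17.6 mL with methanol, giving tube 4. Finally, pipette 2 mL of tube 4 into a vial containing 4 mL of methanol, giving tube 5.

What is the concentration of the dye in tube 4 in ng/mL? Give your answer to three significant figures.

1.25 ng/mL

Step 1: 85 μL + 4500 μL = 4585 μL total → factor 4585/85 = 53.941
Step 2: 180 μL + 0.8 mL = 980 μL total → factor 980/180 = 5.4444
Step 3: 0.15 mL brought to 3950 μL → factor 3.95/0.15 = 26.333
Step 4: 170 μL brought to 17.6 mL → factor 17600/170 = 103.53
Dilution factor through tube 4 = 53.941 × 5.4444 × 26.333 × 103.53 = 8.0065 × 10^5
[tube 4] = 1.00 g/L / 8.0065 × 10^5 = 1.249 × 10^-6 g/L = 1.25 ng/mL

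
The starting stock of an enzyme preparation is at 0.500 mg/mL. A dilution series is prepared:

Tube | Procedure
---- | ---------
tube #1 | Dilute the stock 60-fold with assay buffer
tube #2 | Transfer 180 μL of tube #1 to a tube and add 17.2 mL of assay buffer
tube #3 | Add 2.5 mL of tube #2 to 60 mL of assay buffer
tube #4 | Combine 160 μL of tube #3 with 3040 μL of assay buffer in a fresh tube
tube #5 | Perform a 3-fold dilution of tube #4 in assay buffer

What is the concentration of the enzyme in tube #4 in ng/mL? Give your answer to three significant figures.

Step 1: 60-fold → factor 60
Step 2: 180 μL + 17.2 mL = 17380 μL total → factor 17380/180 = 96.556
Step 3: 2.5 mL + 60 mL = 62.5 mL total → factor 62.5/2.5 = 25
Step 4: 160 μL + 3040 μL = 3200 μL total → factor 3200/160 = 20
Dilution factor through tube #4 = 60 × 96.556 × 25 × 20 = 2.8967 × 10^6
[tube #4] = 0.500 mg/mL / 2.8967 × 10^6 = 1.726 × 10^-7 mg/mL = 0.173 ng/mL

0.173 ng/mL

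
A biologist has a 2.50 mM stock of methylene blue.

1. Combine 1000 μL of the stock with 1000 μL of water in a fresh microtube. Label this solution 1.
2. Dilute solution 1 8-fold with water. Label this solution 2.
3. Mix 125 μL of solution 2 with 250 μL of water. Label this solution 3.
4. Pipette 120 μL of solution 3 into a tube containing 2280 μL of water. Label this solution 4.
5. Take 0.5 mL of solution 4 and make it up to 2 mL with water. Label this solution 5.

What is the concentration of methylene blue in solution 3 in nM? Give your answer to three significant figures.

Step 1: 1000 μL + 1000 μL = 2000 μL total → factor 2000/1000 = 2
Step 2: 8-fold → factor 8
Step 3: 125 μL + 250 μL = 375 μL total → factor 375/125 = 3
Dilution factor through solution 3 = 2 × 8 × 3 = 48
[solution 3] = 2.50 mM / 48 = 0.05208 mM = 5.21 × 10^4 nM

5.21 × 10^4 nM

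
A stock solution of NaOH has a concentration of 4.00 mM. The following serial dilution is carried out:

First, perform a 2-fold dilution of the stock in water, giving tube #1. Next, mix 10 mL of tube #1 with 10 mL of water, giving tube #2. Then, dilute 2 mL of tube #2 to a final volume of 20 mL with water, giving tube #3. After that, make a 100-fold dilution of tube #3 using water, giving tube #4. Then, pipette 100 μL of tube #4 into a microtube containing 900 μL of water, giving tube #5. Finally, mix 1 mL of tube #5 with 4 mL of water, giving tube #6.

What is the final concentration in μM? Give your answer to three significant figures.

0.0200 μM

Step 1: 2-fold → factor 2
Step 2: 10 mL + 10 mL = 20 mL total → factor 20/10 = 2
Step 3: 2 mL brought to 20 mL → factor 20/2 = 10
Step 4: 100-fold → factor 100
Step 5: 100 μL + 900 μL = 1000 μL total → factor 1000/100 = 10
Step 6: 1 mL + 4 mL = 5 mL total → factor 5/1 = 5
Overall dilution factor = 2 × 2 × 10 × 100 × 10 × 5 = 2 × 10^5
Final = 4.00 mM / 2 × 10^5 = 2.000 × 10^-5 mM = 0.0200 μM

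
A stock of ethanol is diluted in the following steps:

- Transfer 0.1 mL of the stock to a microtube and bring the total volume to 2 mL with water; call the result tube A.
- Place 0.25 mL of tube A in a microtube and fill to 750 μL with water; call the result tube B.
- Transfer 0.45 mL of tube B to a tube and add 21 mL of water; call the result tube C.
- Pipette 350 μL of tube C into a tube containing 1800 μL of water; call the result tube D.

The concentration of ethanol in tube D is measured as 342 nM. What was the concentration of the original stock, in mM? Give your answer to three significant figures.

Step 1: 0.1 mL brought to 2 mL → factor 2/0.1 = 20
Step 2: 0.25 mL brought to 750 μL → factor 0.75/0.25 = 3
Step 3: 0.45 mL + 21 mL = 21.45 mL total → factor 21.45/0.45 = 47.667
Step 4: 350 μL + 1800 μL = 2150 μL total → factor 2150/350 = 6.1429
Overall dilution factor = 20 × 3 × 47.667 × 6.1429 = 17569
Stock = 342 nM × 17569 = 6.008 × 10^6 nM = 6.01 mM

6.01 mM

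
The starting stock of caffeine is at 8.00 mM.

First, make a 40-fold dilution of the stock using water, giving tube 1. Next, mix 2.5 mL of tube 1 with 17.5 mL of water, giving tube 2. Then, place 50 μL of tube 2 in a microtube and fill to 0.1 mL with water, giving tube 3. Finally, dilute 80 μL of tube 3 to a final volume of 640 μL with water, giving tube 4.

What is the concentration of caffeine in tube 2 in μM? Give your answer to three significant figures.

25.0 μM

Step 1: 40-fold → factor 40
Step 2: 2.5 mL + 17.5 mL = 20 mL total → factor 20/2.5 = 8
Dilution factor through tube 2 = 40 × 8 = 320
[tube 2] = 8.00 mM / 320 = 0.02500 mM = 25.0 μM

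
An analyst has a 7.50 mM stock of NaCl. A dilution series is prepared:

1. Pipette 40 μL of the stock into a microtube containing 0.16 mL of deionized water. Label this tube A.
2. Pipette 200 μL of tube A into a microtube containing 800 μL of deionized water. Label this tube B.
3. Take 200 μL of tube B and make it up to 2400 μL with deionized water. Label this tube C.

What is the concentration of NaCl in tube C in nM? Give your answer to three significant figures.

Step 1: 40 μL + 0.16 mL = 200 μL total → factor 200/40 = 5
Step 2: 200 μL + 800 μL = 1000 μL total → factor 1000/200 = 5
Step 3: 200 μL brought to 2400 μL → factor 2400/200 = 12
Overall dilution factor = 5 × 5 × 12 = 300
Final = 7.50 mM / 300 = 0.02500 mM = 2.50 × 10^4 nM

2.50 × 10^4 nM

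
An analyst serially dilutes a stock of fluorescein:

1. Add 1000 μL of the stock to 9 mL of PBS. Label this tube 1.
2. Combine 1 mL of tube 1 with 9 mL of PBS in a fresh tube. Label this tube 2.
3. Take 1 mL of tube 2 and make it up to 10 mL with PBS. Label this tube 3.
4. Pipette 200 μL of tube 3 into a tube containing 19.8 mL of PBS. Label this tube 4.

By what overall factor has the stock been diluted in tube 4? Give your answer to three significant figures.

Step 1: 1000 μL + 9 mL = 10000 μL total → factor 10000/1000 = 10
Step 2: 1 mL + 9 mL = 10 mL total → factor 10/1 = 10
Step 3: 1 mL brought to 10 mL → factor 10/1 = 10
Step 4: 200 μL + 19.8 mL = 20000 μL total → factor 20000/200 = 100
Overall dilution factor = 10 × 10 × 10 × 100 = 1 × 10^5

1.00 × 10^5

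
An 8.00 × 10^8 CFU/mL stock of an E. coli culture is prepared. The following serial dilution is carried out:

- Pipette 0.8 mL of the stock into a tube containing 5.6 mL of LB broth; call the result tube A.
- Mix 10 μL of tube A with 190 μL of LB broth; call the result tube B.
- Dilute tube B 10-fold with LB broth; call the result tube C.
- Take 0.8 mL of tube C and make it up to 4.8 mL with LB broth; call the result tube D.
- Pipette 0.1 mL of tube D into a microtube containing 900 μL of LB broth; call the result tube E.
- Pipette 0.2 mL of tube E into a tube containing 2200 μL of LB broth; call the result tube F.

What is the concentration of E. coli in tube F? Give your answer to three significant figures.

Step 1: 0.8 mL + 5.6 mL = 6.4 mL total → factor 6.4/0.8 = 8
Step 2: 10 μL + 190 μL = 200 μL total → factor 200/10 = 20
Step 3: 10-fold → factor 10
Step 4: 0.8 mL brought to 4.8 mL → factor 4.8/0.8 = 6
Step 5: 0.1 mL + 900 μL = 1 mL total → factor 1/0.1 = 10
Step 6: 0.2 mL + 2200 μL = 2.4 mL total → factor 2.4/0.2 = 12
Overall dilution factor = 8 × 20 × 10 × 6 × 10 × 12 = 1.152 × 10^6
Final = 8.00 × 10^8 CFU/mL / 1.152 × 10^6 = 694 CFU/mL

694 CFU/mL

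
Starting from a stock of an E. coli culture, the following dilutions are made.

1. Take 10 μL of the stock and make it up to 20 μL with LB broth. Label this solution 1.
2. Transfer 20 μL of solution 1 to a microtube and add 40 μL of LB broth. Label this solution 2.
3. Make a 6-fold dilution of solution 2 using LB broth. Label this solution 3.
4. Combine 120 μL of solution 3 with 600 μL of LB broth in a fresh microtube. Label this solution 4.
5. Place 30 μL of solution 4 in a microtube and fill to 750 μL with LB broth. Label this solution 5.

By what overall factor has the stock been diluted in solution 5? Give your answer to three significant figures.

5.40 × 10^3

Step 1: 10 μL brought to 20 μL → factor 20/10 = 2
Step 2: 20 μL + 40 μL = 60 μL total → factor 60/20 = 3
Step 3: 6-fold → factor 6
Step 4: 120 μL + 600 μL = 720 μL total → factor 720/120 = 6
Step 5: 30 μL brought to 750 μL → factor 750/30 = 25
Overall dilution factor = 2 × 3 × 6 × 6 × 25 = 5400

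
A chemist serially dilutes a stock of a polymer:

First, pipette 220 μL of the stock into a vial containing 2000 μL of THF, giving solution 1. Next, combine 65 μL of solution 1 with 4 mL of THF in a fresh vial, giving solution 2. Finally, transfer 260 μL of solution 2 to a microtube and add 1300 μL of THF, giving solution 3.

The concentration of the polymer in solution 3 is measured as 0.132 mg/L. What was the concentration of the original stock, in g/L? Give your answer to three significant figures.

Step 1: 220 μL + 2000 μL = 2220 μL total → factor 2220/220 = 10.091
Step 2: 65 μL + 4 mL = 4065 μL total → factor 4065/65 = 62.538
Step 3: 260 μL + 1300 μL = 1560 μL total → factor 1560/260 = 6
Overall dilution factor = 10.091 × 62.538 × 6 = 3786.4
Stock = 0.132 mg/L × 3786.4 = 499.8 mg/L = 0.500 g/L

0.500 g/L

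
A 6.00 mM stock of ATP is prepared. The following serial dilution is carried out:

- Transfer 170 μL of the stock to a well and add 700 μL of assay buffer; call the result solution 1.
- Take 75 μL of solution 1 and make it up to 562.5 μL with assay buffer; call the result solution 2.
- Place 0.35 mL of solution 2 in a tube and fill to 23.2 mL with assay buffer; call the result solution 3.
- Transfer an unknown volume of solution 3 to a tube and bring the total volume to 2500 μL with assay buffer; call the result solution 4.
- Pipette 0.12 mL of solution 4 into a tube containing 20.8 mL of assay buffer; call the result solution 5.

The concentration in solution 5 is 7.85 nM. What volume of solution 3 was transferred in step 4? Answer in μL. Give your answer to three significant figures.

1.45 × 10^3 μL

Step 1: 170 μL + 700 μL = 870 μL total → factor 870/170 = 5.1176
Step 2: 75 μL brought to 562.5 μL → factor 562.5/75 = 7.5
Step 3: 0.35 mL brought to 23.2 mL → factor 23.2/0.35 = 66.286
Step 4: v brought to 2500 μL → factor = 2500 μL/v
Step 5: 0.12 mL + 20.8 mL = 20.92 mL total → factor 20.92/0.12 = 174.33
Product of known-step factors = 4.4354 × 10^5
Overall factor = 6.00 mM / (7.85 nM) = 7.6433 × 10^5
Step-4 factor = 7.6433 × 10^5 / 4.4354 × 10^5 = 1.7233
v = 2500 μL / 1.7233 = 1.45 × 10^3 μL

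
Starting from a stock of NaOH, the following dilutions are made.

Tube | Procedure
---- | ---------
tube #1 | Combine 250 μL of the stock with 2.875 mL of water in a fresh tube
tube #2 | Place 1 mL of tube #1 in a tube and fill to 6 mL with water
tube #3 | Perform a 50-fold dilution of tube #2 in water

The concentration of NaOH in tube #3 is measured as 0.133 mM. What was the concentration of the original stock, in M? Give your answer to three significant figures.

Step 1: 250 μL + 2.875 mL = 3125 μL total → factor 3125/250 = 12.5
Step 2: 1 mL brought to 6 mL → factor 6/1 = 6
Step 3: 50-fold → factor 50
Overall dilution factor = 12.5 × 6 × 50 = 3750
Stock = 0.133 mM × 3750 = 498.8 mM = 0.499 M

0.499 M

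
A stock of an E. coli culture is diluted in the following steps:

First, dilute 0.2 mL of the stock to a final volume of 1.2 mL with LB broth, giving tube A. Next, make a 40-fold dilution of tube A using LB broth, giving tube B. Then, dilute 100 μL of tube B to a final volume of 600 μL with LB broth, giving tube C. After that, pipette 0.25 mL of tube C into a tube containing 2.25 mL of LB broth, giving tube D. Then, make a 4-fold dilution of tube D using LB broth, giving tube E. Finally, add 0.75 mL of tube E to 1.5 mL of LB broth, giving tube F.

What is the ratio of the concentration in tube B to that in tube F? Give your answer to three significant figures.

Step 1: 0.2 mL brought to 1.2 mL → factor 1.2/0.2 = 6
Step 2: 40-fold → factor 40
Step 3: 100 μL brought to 600 μL → factor 600/100 = 6
Step 4: 0.25 mL + 2.25 mL = 2.5 mL total → factor 2.5/0.25 = 10
Step 5: 4-fold → factor 4
Step 6: 0.75 mL + 1.5 mL = 2.25 mL total → factor 2.25/0.75 = 3
Dilution factor to tube B = 240; to tube F = 1.728 × 10^5
[tube B]/[tube F] = (factor to tube F)/(factor to tube B) = 1.728 × 10^5/240 = 720

720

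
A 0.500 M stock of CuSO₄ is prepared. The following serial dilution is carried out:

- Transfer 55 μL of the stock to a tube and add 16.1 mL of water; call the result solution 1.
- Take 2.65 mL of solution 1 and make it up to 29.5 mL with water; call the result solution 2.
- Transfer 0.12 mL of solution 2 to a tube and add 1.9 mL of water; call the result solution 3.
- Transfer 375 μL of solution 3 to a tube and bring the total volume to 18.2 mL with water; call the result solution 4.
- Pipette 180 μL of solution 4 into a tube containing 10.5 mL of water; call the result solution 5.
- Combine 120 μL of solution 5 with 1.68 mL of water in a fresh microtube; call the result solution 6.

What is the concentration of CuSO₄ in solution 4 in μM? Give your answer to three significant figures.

Step 1: 55 μL + 16.1 mL = 16155 μL total → factor 16155/55 = 293.73
Step 2: 2.65 mL brought to 29.5 mL → factor 29.5/2.65 = 11.132
Step 3: 0.12 mL + 1.9 mL = 2.02 mL total → factor 2.02/0.12 = 16.833
Step 4: 375 μL brought to 18.2 mL → factor 18200/375 = 48.533
Dilution factor through solution 4 = 293.73 × 11.132 × 16.833 × 48.533 = 2.6713 × 10^6
[solution 4] = 0.500 M / 2.6713 × 10^6 = 1.872 × 10^-7 M = 0.187 μM

0.187 μM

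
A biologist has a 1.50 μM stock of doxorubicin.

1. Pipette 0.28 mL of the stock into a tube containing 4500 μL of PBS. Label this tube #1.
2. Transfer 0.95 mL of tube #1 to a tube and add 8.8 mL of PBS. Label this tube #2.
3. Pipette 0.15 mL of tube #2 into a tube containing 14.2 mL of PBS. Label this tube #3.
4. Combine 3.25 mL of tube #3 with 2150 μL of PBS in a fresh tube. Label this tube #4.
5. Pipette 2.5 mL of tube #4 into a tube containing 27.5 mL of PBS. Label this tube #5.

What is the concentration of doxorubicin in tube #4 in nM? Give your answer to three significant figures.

Step 1: 0.28 mL + 4500 μL = 4.78 mL total → factor 4.78/0.28 = 17.071
Step 2: 0.95 mL + 8.8 mL = 9.75 mL total → factor 9.75/0.95 = 10.263
Step 3: 0.15 mL + 14.2 mL = 14.35 mL total → factor 14.35/0.15 = 95.667
Step 4: 3.25 mL + 2150 μL = 5.4 mL total → factor 5.4/3.25 = 1.6615
Dilution factor through tube #4 = 17.071 × 10.263 × 95.667 × 1.6615 = 27850
[tube #4] = 1.50 μM / 27850 = 5.386 × 10^-5 μM = 0.0539 nM

0.0539 nM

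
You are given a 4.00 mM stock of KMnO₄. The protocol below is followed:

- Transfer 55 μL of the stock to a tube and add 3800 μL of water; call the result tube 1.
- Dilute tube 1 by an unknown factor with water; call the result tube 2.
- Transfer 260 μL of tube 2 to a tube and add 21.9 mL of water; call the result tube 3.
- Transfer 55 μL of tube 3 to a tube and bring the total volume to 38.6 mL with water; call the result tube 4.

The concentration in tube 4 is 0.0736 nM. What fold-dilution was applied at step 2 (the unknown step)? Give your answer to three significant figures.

Step 1: 55 μL + 3800 μL = 3855 μL total → factor 3855/55 = 70.091
Step 2: unknown factor x
Step 3: 260 μL + 21.9 mL = 22160 μL total → factor 22160/260 = 85.231
Step 4: 55 μL brought to 38.6 mL → factor 38600/55 = 701.82
Product of known-step factors = 4.1926 × 10^6
Overall factor = 4.00 mM / (0.0736 nM) = 5.4348 × 10^7
x = 5.4348 × 10^7 / 4.1926 × 10^6 = 13.0

13.0-fold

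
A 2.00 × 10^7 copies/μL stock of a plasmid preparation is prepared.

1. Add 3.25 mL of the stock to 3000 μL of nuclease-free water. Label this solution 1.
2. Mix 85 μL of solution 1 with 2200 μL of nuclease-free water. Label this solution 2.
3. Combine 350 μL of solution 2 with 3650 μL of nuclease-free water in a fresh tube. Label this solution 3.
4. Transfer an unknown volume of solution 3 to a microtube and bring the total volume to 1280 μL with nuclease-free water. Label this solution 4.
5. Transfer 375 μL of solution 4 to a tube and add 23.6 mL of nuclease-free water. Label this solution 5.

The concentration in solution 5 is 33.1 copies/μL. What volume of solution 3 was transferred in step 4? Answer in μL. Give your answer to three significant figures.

80.0 μL

Step 1: 3.25 mL + 3000 μL = 6.25 mL total → factor 6.25/3.25 = 1.9231
Step 2: 85 μL + 2200 μL = 2285 μL total → factor 2285/85 = 26.882
Step 3: 350 μL + 3650 μL = 4000 μL total → factor 4000/350 = 11.429
Step 4: v brought to 1280 μL → factor = 1280 μL/v
Step 5: 375 μL + 23.6 mL = 23975 μL total → factor 23975/375 = 63.933
Product of known-step factors = 37773
Overall factor = 2.00 × 10^7 copies/μL / (33.1 copies/μL) = 6.0423 × 10^5
Step-4 factor = 6.0423 × 10^5 / 37773 = 15.996
v = 1280 μL / 15.996 = 80.0 μL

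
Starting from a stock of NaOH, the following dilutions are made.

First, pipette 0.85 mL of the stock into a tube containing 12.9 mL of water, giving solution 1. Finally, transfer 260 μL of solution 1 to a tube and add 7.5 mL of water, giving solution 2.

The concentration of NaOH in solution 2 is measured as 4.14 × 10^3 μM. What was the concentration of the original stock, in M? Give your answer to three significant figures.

2.00 M

Step 1: 0.85 mL + 12.9 mL = 13.75 mL total → factor 13.75/0.85 = 16.176
Step 2: 260 μL + 7.5 mL = 7760 μL total → factor 7760/260 = 29.846
Overall dilution factor = 16.176 × 29.846 = 482.81
Stock = 4.14 × 10^3 μM × 482.81 = 1.999 × 10^6 μM = 2.00 M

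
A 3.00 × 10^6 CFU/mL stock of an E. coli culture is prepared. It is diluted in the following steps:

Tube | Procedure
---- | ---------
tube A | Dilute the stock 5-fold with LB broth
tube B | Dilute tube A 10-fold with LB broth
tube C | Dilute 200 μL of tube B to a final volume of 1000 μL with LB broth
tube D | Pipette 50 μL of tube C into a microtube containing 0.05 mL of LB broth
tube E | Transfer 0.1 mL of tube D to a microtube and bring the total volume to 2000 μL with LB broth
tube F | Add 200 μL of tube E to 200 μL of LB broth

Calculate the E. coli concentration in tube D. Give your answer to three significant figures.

Step 1: 5-fold → factor 5
Step 2: 10-fold → factor 10
Step 3: 200 μL brought to 1000 μL → factor 1000/200 = 5
Step 4: 50 μL + 0.05 mL = 100 μL total → factor 100/50 = 2
Dilution factor through tube D = 5 × 10 × 5 × 2 = 500
[tube D] = 3.00 × 10^6 CFU/mL / 500 = 6.00 × 10^3 CFU/mL

6.00 × 10^3 CFU/mL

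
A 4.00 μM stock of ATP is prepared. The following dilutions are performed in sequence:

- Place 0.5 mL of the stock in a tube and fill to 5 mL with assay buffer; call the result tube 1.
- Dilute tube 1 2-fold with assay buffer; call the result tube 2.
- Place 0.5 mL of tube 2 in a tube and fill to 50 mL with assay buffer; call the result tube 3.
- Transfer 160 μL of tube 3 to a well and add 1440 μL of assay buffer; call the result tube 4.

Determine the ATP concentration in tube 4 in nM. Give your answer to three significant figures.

0.200 nM

Step 1: 0.5 mL brought to 5 mL → factor 5/0.5 = 10
Step 2: 2-fold → factor 2
Step 3: 0.5 mL brought to 50 mL → factor 50/0.5 = 100
Step 4: 160 μL + 1440 μL = 1600 μL total → factor 1600/160 = 10
Overall dilution factor = 10 × 2 × 100 × 10 = 20000
Final = 4.00 μM / 20000 = 0.0002000 μM = 0.200 nM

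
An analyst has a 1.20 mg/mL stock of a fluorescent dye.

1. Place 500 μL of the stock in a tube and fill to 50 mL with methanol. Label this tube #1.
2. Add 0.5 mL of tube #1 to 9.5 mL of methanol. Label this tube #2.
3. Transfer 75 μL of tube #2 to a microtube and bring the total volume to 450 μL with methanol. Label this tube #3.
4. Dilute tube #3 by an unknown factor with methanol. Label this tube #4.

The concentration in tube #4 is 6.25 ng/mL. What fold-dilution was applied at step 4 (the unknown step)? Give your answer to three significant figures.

16.0-fold

Step 1: 500 μL brought to 50 mL → factor 50000/500 = 100
Step 2: 0.5 mL + 9.5 mL = 10 mL total → factor 10/0.5 = 20
Step 3: 75 μL brought to 450 μL → factor 450/75 = 6
Step 4: unknown factor x
Product of known-step factors = 12000
Overall factor = 1.20 mg/mL / (6.25 ng/mL) = 1.92 × 10^5
x = 1.92 × 10^5 / 12000 = 16.0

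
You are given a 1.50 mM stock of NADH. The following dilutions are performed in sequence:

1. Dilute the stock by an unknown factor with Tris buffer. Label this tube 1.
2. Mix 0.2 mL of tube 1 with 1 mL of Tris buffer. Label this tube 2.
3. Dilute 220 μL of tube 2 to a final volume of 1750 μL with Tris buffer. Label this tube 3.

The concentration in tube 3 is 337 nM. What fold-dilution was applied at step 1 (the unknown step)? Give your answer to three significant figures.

93.3-fold

Step 1: unknown factor x
Step 2: 0.2 mL + 1 mL = 1.2 mL total → factor 1.2/0.2 = 6
Step 3: 220 μL brought to 1750 μL → factor 1750/220 = 7.9545
Product of known-step factors = 47.727
Overall factor = 1.50 mM / (337 nM) = 4451
x = 4451 / 47.727 = 93.3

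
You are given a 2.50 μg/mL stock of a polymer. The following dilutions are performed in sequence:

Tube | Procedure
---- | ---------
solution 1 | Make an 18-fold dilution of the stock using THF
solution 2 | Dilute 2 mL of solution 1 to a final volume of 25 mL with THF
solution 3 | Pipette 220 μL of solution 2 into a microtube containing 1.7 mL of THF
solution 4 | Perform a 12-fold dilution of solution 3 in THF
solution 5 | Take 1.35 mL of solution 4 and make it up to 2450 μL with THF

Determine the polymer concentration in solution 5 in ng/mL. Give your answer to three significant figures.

Step 1: 18-fold → factor 18
Step 2: 2 mL brought to 25 mL → factor 25/2 = 12.5
Step 3: 220 μL + 1.7 mL = 1920 μL total → factor 1920/220 = 8.7273
Step 4: 12-fold → factor 12
Step 5: 1.35 mL brought to 2450 μL → factor 2.45/1.35 = 1.8148
Overall dilution factor = 18 × 12.5 × 8.7273 × 12 × 1.8148 = 42764
Final = 2.50 μg/mL / 42764 = 5.846 × 10^-5 μg/mL = 0.0585 ng/mL

0.0585 ng/mL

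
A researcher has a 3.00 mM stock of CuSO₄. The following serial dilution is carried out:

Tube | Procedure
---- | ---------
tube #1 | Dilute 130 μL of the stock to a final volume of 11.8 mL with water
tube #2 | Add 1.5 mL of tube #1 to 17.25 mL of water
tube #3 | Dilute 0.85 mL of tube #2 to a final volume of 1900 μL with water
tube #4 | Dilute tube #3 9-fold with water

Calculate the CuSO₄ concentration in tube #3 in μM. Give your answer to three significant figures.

1.18 μM

Step 1: 130 μL brought to 11.8 mL → factor 11800/130 = 90.769
Step 2: 1.5 mL + 17.25 mL = 18.75 mL total → factor 18.75/1.5 = 12.5
Step 3: 0.85 mL brought to 1900 μL → factor 1.9/0.85 = 2.2353
Dilution factor through tube #3 = 90.769 × 12.5 × 2.2353 = 2536.2
[tube #3] = 3.00 mM / 2536.2 = 0.001183 mM = 1.18 μM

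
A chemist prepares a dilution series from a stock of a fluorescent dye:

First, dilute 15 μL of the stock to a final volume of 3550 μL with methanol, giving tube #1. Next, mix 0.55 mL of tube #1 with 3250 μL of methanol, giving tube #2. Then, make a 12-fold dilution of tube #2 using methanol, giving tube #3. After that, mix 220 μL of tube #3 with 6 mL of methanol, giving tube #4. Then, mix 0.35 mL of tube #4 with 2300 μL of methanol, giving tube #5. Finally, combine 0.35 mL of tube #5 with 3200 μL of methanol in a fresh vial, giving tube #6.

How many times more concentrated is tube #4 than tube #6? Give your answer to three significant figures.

76.8

Step 1: 15 μL brought to 3550 μL → factor 3550/15 = 236.67
Step 2: 0.55 mL + 3250 μL = 3.8 mL total → factor 3.8/0.55 = 6.9091
Step 3: 12-fold → factor 12
Step 4: 220 μL + 6 mL = 6220 μL total → factor 6220/220 = 28.273
Step 5: 0.35 mL + 2300 μL = 2.65 mL total → factor 2.65/0.35 = 7.5714
Step 6: 0.35 mL + 3200 μL = 3.55 mL total → factor 3.55/0.35 = 10.143
Dilution factor to tube #4 = 5.5476 × 10^5; to tube #6 = 4.2603 × 10^7
[tube #4]/[tube #6] = (factor to tube #6)/(factor to tube #4) = 4.2603 × 10^7/5.5476 × 10^5 = 76.8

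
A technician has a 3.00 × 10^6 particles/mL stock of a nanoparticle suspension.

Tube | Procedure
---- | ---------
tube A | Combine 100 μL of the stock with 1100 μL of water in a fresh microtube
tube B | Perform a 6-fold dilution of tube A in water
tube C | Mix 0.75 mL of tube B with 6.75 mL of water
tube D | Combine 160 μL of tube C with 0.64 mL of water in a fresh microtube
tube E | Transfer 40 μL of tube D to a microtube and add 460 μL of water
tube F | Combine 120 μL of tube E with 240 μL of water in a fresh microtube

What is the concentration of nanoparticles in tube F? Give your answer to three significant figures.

22.2 particles/mL

Step 1: 100 μL + 1100 μL = 1200 μL total → factor 1200/100 = 12
Step 2: 6-fold → factor 6
Step 3: 0.75 mL + 6.75 mL = 7.5 mL total → factor 7.5/0.75 = 10
Step 4: 160 μL + 0.64 mL = 800 μL total → factor 800/160 = 5
Step 5: 40 μL + 460 μL = 500 μL total → factor 500/40 = 12.5
Step 6: 120 μL + 240 μL = 360 μL total → factor 360/120 = 3
Overall dilution factor = 12 × 6 × 10 × 5 × 12.5 × 3 = 1.35 × 10^5
Final = 3.00 × 10^6 particles/mL / 1.35 × 10^5 = 22.2 particles/mL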